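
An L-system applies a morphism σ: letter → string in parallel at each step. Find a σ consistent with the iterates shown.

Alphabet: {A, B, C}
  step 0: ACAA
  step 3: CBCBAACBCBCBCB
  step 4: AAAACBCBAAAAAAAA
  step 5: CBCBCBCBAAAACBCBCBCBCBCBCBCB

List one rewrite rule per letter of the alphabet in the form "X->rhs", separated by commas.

  step 4 ⇒ step 5: AAAACBCBAAAAAAAA ⇒ CB·CB·CB·CB·A·A·A·A·CB·CB·CB·CB·CB·CB·CB·CB
    A ↦ CB
    B ↦ A
    C ↦ A

A->CB, B->A, C->A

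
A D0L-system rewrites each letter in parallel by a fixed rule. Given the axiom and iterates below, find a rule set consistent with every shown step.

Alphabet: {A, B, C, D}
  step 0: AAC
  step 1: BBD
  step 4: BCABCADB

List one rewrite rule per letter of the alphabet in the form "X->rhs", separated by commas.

  step 0 ⇒ step 1: AAC ⇒ B·B·D
    A ↦ B
    C ↦ D
    B ↦ CA  (constrained at step 1)
    D ↦ B  (constrained at step 1)

A->B, B->CA, C->D, D->B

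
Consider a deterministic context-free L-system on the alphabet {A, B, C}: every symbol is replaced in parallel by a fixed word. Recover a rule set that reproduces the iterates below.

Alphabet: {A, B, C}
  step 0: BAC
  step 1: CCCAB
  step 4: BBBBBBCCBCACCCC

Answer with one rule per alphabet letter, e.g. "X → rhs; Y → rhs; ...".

A->CA, B->CC, C->B

  step 0 ⇒ step 1: BAC ⇒ CC·CA·B
    A ↦ CA
    B ↦ CC
    C ↦ B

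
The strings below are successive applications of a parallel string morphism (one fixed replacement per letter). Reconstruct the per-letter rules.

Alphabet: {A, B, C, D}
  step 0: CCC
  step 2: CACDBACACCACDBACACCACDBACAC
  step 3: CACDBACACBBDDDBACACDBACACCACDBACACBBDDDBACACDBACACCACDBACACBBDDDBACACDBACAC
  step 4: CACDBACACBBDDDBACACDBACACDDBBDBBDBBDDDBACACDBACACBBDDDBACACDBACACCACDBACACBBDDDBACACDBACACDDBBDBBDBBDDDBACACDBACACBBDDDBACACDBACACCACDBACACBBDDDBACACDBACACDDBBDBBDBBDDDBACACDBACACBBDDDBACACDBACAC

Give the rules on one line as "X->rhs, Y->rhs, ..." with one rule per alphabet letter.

A->DBA, B->D, C->CAC, D->BBD

  step 3 ⇒ step 4: CACDBACACBBDDDBACACDBACACCACDBACACBBDDDBACACDBACACCACDBACACBBDDDBACACDBACAC ⇒ CAC·DBA·CAC·BBD·D·DBA·CAC·DBA·CAC·D·D·BBD·BBD·BBD·D·DBA·CAC·DBA·CAC·BBD·D·DBA·CAC·DBA·CAC·CAC·DBA·CAC·BBD·D·DBA·CAC·DBA·CAC·D·D·BBD·BBD·BBD·D·DBA·CAC·DBA·CAC·BBD·D·DBA·CAC·DBA·CAC·CAC·DBA·CAC·BBD·D·DBA·CAC·DBA·CAC·D·D·BBD·BBD·BBD·D·DBA·CAC·DBA·CAC·BBD·D·DBA·CAC·DBA·CAC
    A ↦ DBA
    B ↦ D
    C ↦ CAC
    D ↦ BBD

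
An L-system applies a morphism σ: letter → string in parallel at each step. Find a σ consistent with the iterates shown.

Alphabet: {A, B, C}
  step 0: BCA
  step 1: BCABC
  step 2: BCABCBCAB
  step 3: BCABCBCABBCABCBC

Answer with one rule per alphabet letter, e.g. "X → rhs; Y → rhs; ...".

A->C, B->BC, C->AB

  step 2 ⇒ step 3: BCABCBCAB ⇒ BC·AB·C·BC·AB·BC·AB·C·BC
    A ↦ C
    B ↦ BC
    C ↦ AB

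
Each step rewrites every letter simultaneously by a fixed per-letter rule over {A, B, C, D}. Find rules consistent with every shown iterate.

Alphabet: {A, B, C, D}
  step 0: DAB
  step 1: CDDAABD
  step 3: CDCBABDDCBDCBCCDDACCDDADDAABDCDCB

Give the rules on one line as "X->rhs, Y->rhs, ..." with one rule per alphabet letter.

A->DDA, B->ABD, C->DCB, D->C

  step 0 ⇒ step 1: DAB ⇒ C·DDA·ABD
    A ↦ DDA
    B ↦ ABD
    D ↦ C
    C ↦ DCB  (constrained at step 1)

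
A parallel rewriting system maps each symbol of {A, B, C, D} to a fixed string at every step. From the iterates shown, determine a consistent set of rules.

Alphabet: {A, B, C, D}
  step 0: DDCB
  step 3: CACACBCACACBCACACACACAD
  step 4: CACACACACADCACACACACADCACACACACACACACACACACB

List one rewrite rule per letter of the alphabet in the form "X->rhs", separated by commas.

A->CA, B->D, C->CA, D->CB

  step 3 ⇒ step 4: CACACBCACACBCACACACACAD ⇒ CA·CA·CA·CA·CA·D·CA·CA·CA·CA·CA·D·CA·CA·CA·CA·CA·CA·CA·CA·CA·CA·CB
    A ↦ CA
    B ↦ D
    C ↦ CA
    D ↦ CB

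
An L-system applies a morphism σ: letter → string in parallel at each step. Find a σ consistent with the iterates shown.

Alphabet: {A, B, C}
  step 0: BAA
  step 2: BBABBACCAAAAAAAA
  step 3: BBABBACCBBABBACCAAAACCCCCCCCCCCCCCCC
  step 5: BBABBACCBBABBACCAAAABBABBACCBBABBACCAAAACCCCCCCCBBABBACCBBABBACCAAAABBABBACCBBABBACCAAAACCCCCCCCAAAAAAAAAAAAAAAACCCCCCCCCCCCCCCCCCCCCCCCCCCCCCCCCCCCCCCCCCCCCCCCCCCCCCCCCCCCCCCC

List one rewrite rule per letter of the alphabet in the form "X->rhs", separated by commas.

  step 2 ⇒ step 3: BBABBACCAAAAAAAA ⇒ BBA·BBA·CC·BBA·BBA·CC·AA·AA·CC·CC·CC·CC·CC·CC·CC·CC
    A ↦ CC
    B ↦ BBA
    C ↦ AA

A->CC, B->BBA, C->AA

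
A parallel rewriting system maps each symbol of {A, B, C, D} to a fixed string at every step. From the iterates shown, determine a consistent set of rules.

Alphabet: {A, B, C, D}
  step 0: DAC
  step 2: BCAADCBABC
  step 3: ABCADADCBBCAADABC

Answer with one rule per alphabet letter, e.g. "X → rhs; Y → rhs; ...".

A->AD, B->A, C->BC, D->CB

  step 2 ⇒ step 3: BCAADCBABC ⇒ A·BC·AD·AD·CB·BC·A·AD·A·BC
    A ↦ AD
    B ↦ A
    C ↦ BC
    D ↦ CB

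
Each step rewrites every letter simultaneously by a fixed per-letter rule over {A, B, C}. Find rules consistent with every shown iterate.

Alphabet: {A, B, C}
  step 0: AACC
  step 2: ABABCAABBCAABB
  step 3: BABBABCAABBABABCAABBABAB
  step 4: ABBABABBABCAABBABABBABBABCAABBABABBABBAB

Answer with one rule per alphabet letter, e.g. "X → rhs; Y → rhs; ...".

  step 3 ⇒ step 4: BABBABCAABBABABCAABBABAB ⇒ AB·B·AB·AB·B·AB·CAA·B·B·AB·AB·B·AB·B·AB·CAA·B·B·AB·AB·B·AB·B·AB
    A ↦ B
    B ↦ AB
    C ↦ CAA

A->B, B->AB, C->CAA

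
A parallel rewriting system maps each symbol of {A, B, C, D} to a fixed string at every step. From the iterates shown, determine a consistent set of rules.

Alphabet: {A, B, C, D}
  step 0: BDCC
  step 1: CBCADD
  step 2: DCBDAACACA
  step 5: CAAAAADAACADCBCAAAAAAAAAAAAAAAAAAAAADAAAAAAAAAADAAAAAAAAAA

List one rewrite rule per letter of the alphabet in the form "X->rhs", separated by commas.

A->AA, B->CB, C->D, D->CA

  step 1 ⇒ step 2: CBCADD ⇒ D·CB·D·AA·CA·CA
    A ↦ AA
    B ↦ CB
    C ↦ D
    D ↦ CA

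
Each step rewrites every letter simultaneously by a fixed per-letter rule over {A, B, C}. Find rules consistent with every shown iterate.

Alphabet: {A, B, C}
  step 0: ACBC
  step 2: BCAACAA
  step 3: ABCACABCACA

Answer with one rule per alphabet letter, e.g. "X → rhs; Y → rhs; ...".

A->CA, B->A, C->B

  step 2 ⇒ step 3: BCAACAA ⇒ A·B·CA·CA·B·CA·CA
    A ↦ CA
    B ↦ A
    C ↦ B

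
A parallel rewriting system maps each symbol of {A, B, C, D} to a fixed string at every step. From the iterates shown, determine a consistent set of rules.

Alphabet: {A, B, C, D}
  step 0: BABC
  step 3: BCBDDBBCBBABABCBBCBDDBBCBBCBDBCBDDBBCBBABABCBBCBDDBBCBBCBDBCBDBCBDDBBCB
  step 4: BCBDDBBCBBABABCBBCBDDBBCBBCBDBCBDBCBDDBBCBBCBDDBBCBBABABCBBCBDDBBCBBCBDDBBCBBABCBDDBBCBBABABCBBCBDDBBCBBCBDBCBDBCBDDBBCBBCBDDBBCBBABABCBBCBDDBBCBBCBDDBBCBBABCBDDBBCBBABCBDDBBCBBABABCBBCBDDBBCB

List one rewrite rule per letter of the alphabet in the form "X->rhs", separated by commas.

A->D, B->BCB, C->DDB, D->BA

  step 3 ⇒ step 4: BCBDDBBCBBABABCBBCBDDBBCBBCBDBCBDDBBCBBABABCBBCBDDBBCBBCBDBCBDBCBDDBBCB ⇒ BCB·DDB·BCB·BA·BA·BCB·BCB·DDB·BCB·BCB·D·BCB·D·BCB·DDB·BCB·BCB·DDB·BCB·BA·BA·BCB·BCB·DDB·BCB·BCB·DDB·BCB·BA·BCB·DDB·BCB·BA·BA·BCB·BCB·DDB·BCB·BCB·D·BCB·D·BCB·DDB·BCB·BCB·DDB·BCB·BA·BA·BCB·BCB·DDB·BCB·BCB·DDB·BCB·BA·BCB·DDB·BCB·BA·BCB·DDB·BCB·BA·BA·BCB·BCB·DDB·BCB
    A ↦ D
    B ↦ BCB
    C ↦ DDB
    D ↦ BA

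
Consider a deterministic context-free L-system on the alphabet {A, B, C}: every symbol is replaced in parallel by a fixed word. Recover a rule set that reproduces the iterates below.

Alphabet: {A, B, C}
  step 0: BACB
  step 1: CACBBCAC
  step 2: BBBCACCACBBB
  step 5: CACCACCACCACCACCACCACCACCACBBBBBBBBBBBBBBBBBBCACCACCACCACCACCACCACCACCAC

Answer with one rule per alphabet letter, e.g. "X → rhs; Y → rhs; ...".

  step 1 ⇒ step 2: CACBBCAC ⇒ B·B·B·CAC·CAC·B·B·B
    A ↦ B
    B ↦ CAC
    C ↦ B

A->B, B->CAC, C->B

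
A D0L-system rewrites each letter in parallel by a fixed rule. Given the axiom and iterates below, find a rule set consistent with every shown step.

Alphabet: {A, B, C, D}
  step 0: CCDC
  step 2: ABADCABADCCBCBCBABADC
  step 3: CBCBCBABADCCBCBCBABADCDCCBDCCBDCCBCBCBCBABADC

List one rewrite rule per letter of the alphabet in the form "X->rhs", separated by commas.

A->CB, B->CB, C->DC, D->ABA

  step 2 ⇒ step 3: ABADCABADCCBCBCBABADC ⇒ CB·CB·CB·ABA·DC·CB·CB·CB·ABA·DC·DC·CB·DC·CB·DC·CB·CB·CB·CB·ABA·DC
    A ↦ CB
    B ↦ CB
    C ↦ DC
    D ↦ ABA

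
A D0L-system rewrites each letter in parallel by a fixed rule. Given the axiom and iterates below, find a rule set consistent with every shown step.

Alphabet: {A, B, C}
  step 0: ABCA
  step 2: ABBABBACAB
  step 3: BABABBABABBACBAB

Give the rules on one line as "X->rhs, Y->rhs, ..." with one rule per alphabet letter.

  step 2 ⇒ step 3: ABBABBACAB ⇒ B·AB·AB·B·AB·AB·B·AC·B·AB
    A ↦ B
    B ↦ AB
    C ↦ AC

A->B, B->AB, C->AC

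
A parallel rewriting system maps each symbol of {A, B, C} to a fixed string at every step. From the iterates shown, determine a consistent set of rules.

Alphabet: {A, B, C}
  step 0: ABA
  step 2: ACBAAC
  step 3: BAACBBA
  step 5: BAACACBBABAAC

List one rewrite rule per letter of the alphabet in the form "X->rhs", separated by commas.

A->B, B->AC, C->A

  step 2 ⇒ step 3: ACBAAC ⇒ B·A·AC·B·B·A
    A ↦ B
    B ↦ AC
    C ↦ A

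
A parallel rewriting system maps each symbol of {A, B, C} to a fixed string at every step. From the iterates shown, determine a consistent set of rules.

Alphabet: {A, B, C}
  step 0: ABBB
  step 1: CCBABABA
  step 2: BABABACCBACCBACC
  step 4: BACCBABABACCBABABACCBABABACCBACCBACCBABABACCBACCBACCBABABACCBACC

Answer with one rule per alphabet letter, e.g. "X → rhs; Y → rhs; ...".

  step 1 ⇒ step 2: CCBABABA ⇒ BA·BA·BA·CC·BA·CC·BA·CC
    A ↦ CC
    B ↦ BA
    C ↦ BA

A->CC, B->BA, C->BA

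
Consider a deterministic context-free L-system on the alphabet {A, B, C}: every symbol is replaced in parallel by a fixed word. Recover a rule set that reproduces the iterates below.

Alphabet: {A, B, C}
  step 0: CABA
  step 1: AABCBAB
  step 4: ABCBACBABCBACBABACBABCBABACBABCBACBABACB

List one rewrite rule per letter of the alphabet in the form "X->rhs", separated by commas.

  step 0 ⇒ step 1: CABA ⇒ A·AB·CB·AB
    A ↦ AB
    B ↦ CB
    C ↦ A

A->AB, B->CB, C->A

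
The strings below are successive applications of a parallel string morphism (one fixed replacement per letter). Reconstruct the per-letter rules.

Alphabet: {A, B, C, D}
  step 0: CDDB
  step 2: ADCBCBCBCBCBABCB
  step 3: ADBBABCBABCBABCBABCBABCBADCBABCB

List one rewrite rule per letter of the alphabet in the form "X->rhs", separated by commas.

  step 2 ⇒ step 3: ADCBCBCBCBCBABCB ⇒ AD·BB·AB·CB·AB·CB·AB·CB·AB·CB·AB·CB·AD·CB·AB·CB
    A ↦ AD
    B ↦ CB
    C ↦ AB
    D ↦ BB

A->AD, B->CB, C->AB, D->BB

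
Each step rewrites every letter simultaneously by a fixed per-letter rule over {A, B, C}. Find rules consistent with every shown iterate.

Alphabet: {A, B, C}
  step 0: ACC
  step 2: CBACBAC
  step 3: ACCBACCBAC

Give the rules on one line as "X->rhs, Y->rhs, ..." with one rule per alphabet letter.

  step 2 ⇒ step 3: CBACBAC ⇒ AC·C·B·AC·C·B·AC
    A ↦ B
    B ↦ C
    C ↦ AC

A->B, B->C, C->AC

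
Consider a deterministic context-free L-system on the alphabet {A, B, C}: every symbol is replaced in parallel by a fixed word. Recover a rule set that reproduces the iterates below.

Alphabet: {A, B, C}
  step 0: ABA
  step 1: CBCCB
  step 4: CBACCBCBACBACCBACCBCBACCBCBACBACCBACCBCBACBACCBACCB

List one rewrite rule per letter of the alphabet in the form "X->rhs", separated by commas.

  step 0 ⇒ step 1: ABA ⇒ CB·C·CB
    A ↦ CB
    B ↦ C
    C ↦ CBA  (constrained at step 1)

A->CB, B->C, C->CBA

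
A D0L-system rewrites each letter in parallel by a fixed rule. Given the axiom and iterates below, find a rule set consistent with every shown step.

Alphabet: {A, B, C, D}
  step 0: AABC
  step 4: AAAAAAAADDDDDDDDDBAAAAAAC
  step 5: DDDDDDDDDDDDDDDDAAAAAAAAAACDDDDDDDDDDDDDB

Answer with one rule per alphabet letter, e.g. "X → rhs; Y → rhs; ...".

A->DD, B->AC, C->DB, D->A

  step 4 ⇒ step 5: AAAAAAAADDDDDDDDDBAAAAAAC ⇒ DD·DD·DD·DD·DD·DD·DD·DD·A·A·A·A·A·A·A·A·A·AC·DD·DD·DD·DD·DD·DD·DB
    A ↦ DD
    B ↦ AC
    C ↦ DB
    D ↦ A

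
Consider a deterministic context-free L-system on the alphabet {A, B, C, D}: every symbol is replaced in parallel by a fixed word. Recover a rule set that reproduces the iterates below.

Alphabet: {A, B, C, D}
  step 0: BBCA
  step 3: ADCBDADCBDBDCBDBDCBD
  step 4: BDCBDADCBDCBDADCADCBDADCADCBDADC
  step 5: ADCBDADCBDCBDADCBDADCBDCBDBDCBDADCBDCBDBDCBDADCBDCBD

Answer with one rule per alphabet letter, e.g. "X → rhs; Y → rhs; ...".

  step 4 ⇒ step 5: BDCBDADCBDCBDADCADCBDADCADCBDADC ⇒ AD·C·BD·AD·C·BD·C·BD·AD·C·BD·AD·C·BD·C·BD·BD·C·BD·AD·C·BD·C·BD·BD·C·BD·AD·C·BD·C·BD
    A ↦ BD
    B ↦ AD
    C ↦ BD
    D ↦ C

A->BD, B->AD, C->BD, D->C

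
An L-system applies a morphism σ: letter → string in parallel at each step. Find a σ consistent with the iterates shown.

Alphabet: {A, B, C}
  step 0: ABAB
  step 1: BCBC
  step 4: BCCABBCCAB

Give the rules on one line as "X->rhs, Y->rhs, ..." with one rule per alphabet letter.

  step 0 ⇒ step 1: ABAB ⇒ B·C·B·C
    A ↦ B
    B ↦ C
    C ↦ AB  (constrained at step 1)

A->B, B->C, C->AB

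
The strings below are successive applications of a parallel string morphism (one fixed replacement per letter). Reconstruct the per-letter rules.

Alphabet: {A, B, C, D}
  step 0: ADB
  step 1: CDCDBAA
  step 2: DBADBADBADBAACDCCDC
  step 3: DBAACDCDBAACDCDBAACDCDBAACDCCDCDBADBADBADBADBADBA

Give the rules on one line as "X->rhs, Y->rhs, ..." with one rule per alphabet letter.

  step 2 ⇒ step 3: DBADBADBADBAACDCCDC ⇒ DBA·A·CDC·DBA·A·CDC·DBA·A·CDC·DBA·A·CDC·CDC·DBA·DBA·DBA·DBA·DBA·DBA
    A ↦ CDC
    B ↦ A
    C ↦ DBA
    D ↦ DBA

A->CDC, B->A, C->DBA, D->DBA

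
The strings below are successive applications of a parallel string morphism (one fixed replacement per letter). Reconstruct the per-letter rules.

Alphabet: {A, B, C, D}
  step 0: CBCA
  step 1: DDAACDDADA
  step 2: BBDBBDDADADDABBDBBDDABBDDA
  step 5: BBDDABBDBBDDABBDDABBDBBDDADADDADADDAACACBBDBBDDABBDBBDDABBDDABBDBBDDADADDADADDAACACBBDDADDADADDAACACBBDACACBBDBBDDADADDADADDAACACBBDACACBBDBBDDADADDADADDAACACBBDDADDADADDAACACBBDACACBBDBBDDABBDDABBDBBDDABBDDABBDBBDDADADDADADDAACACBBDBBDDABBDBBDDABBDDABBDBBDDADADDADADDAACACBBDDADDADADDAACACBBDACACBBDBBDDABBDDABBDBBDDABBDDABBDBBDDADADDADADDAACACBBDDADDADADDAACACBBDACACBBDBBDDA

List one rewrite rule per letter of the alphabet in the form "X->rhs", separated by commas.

A->DA, B->AC, C->DDA, D->BBD

  step 1 ⇒ step 2: DDAACDDADA ⇒ BBD·BBD·DA·DA·DDA·BBD·BBD·DA·BBD·DA
    A ↦ DA
    C ↦ DDA
    D ↦ BBD
  step 0 ⇒ step 1: CBCA ⇒ DDA·AC·DDA·DA
    B ↦ AC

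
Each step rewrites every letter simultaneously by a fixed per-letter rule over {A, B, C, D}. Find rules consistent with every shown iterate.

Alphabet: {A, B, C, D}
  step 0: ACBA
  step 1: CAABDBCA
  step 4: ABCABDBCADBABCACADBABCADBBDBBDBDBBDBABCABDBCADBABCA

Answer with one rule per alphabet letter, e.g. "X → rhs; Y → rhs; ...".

  step 0 ⇒ step 1: ACBA ⇒ CA·AB·DB·CA
    A ↦ CA
    B ↦ DB
    C ↦ AB
    D ↦ B  (constrained at step 1)

A->CA, B->DB, C->AB, D->B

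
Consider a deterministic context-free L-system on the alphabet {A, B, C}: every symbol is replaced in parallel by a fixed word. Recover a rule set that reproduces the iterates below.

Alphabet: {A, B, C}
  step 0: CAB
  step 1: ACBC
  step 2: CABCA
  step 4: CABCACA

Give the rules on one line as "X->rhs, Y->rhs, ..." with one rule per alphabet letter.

  step 1 ⇒ step 2: ACBC ⇒ C·A·BC·A
    A ↦ C
    B ↦ BC
    C ↦ A

A->C, B->BC, C->A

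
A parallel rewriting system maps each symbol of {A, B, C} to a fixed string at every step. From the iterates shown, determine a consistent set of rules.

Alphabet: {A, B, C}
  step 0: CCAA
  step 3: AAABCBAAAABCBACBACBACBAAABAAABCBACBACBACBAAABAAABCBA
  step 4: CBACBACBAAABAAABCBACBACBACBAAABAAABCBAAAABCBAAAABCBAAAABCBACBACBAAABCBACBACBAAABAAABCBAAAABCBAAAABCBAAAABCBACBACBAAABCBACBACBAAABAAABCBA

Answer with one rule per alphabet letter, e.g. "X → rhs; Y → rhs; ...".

  step 3 ⇒ step 4: AAABCBAAAABCBACBACBACBAAABAAABCBACBACBACBAAABAAABCBA ⇒ CBA·CBA·CBA·AAB·A·AAB·CBA·CBA·CBA·CBA·AAB·A·AAB·CBA·A·AAB·CBA·A·AAB·CBA·A·AAB·CBA·CBA·CBA·AAB·CBA·CBA·CBA·AAB·A·AAB·CBA·A·AAB·CBA·A·AAB·CBA·A·AAB·CBA·CBA·CBA·AAB·CBA·CBA·CBA·AAB·A·AAB·CBA
    A ↦ CBA
    B ↦ AAB
    C ↦ A

A->CBA, B->AAB, C->A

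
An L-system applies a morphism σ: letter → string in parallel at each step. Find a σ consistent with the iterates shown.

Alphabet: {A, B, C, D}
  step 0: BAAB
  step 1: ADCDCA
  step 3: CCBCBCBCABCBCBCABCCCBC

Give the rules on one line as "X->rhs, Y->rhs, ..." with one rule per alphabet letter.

A->DC, B->A, C->BC, D->CC

  step 0 ⇒ step 1: BAAB ⇒ A·DC·DC·A
    A ↦ DC
    B ↦ A
    C ↦ BC  (constrained at step 1)
    D ↦ CC  (constrained at step 1)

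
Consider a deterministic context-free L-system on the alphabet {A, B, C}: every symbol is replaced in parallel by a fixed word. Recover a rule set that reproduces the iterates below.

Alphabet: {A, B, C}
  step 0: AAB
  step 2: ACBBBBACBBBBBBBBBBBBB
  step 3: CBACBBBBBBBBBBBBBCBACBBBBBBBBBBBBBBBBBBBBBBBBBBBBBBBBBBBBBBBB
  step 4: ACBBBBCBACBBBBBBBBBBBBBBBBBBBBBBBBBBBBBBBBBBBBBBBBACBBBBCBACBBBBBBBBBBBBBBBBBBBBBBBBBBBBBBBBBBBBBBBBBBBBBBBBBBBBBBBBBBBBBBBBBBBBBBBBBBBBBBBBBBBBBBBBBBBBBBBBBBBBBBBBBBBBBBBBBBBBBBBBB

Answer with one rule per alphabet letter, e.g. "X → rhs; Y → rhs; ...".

  step 3 ⇒ step 4: CBACBBBBBBBBBBBBBCBACBBBBBBBBBBBBBBBBBBBBBBBBBBBBBBBBBBBBBBBB ⇒ ACB·BBB·CB·ACB·BBB·BBB·BBB·BBB·BBB·BBB·BBB·BBB·BBB·BBB·BBB·BBB·BBB·ACB·BBB·CB·ACB·BBB·BBB·BBB·BBB·BBB·BBB·BBB·BBB·BBB·BBB·BBB·BBB·BBB·BBB·BBB·BBB·BBB·BBB·BBB·BBB·BBB·BBB·BBB·BBB·BBB·BBB·BBB·BBB·BBB·BBB·BBB·BBB·BBB·BBB·BBB·BBB·BBB·BBB·BBB·BBB
    A ↦ CB
    B ↦ BBB
    C ↦ ACB

A->CB, B->BBB, C->ACB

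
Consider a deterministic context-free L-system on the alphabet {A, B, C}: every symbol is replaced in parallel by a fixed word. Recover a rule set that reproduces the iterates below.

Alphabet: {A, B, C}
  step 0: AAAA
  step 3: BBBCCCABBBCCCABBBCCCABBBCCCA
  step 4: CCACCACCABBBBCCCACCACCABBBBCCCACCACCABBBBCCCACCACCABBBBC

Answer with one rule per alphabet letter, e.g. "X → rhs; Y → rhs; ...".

  step 3 ⇒ step 4: BBBCCCABBBCCCABBBCCCABBBCCCA ⇒ CCA·CCA·CCA·B·B·B·BC·CCA·CCA·CCA·B·B·B·BC·CCA·CCA·CCA·B·B·B·BC·CCA·CCA·CCA·B·B·B·BC
    A ↦ BC
    B ↦ CCA
    C ↦ B

A->BC, B->CCA, C->B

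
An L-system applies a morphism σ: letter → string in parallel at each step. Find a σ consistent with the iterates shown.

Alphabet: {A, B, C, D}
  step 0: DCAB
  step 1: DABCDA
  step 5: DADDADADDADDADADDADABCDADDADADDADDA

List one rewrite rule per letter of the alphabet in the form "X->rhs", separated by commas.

A->D, B->A, C->BC, D->DA

  step 0 ⇒ step 1: DCAB ⇒ DA·BC·D·A
    A ↦ D
    B ↦ A
    C ↦ BC
    D ↦ DA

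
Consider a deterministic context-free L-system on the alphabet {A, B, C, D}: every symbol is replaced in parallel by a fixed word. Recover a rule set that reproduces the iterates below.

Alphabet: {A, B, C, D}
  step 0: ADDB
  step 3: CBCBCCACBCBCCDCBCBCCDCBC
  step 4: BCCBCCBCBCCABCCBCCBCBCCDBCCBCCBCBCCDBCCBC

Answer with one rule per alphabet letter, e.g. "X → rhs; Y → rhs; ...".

  step 3 ⇒ step 4: CBCBCCACBCBCCDCBCBCCDCBC ⇒ BC·C·BC·C·BC·BC·CA·BC·C·BC·C·BC·BC·CD·BC·C·BC·C·BC·BC·CD·BC·C·BC
    A ↦ CA
    B ↦ C
    C ↦ BC
    D ↦ CD

A->CA, B->C, C->BC, D->CD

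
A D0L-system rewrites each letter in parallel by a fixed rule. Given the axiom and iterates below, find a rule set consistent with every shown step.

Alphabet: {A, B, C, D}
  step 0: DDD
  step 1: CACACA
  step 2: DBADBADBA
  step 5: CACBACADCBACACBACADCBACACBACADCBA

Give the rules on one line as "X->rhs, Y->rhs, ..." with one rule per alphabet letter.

A->BA, B->C, C->D, D->CA

  step 1 ⇒ step 2: CACACA ⇒ D·BA·D·BA·D·BA
    A ↦ BA
    C ↦ D
    B ↦ C  (constrained at step 2)
  step 0 ⇒ step 1: DDD ⇒ CA·CA·CA
    D ↦ CA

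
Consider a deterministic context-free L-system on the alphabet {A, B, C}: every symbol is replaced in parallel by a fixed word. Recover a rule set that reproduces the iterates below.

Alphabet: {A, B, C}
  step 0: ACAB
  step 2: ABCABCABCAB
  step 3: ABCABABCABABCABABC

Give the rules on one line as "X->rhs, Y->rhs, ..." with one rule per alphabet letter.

A->AB, B->C, C->AB

  step 2 ⇒ step 3: ABCABCABCAB ⇒ AB·C·AB·AB·C·AB·AB·C·AB·AB·C
    A ↦ AB
    B ↦ C
    C ↦ AB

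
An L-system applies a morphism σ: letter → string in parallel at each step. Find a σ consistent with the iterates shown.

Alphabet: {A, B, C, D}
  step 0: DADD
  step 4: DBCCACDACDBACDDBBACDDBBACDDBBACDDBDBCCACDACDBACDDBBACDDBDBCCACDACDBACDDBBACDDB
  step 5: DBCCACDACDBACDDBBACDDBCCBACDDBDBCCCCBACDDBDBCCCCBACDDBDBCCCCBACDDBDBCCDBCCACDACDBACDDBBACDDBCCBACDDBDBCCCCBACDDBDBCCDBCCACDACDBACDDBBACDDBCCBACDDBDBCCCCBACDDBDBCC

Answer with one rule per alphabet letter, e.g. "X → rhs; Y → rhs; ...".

  step 4 ⇒ step 5: DBCCACDACDBACDDBBACDDBBACDDBBACDDBDBCCACDACDBACDDBBACDDBDBCCACDACDBACDDBBACDDB ⇒ DB·CC·ACD·ACD·B·ACD·DB·B·ACD·DB·CC·B·ACD·DB·DB·CC·CC·B·ACD·DB·DB·CC·CC·B·ACD·DB·DB·CC·CC·B·ACD·DB·DB·CC·DB·CC·ACD·ACD·B·ACD·DB·B·ACD·DB·CC·B·ACD·DB·DB·CC·CC·B·ACD·DB·DB·CC·DB·CC·ACD·ACD·B·ACD·DB·B·ACD·DB·CC·B·ACD·DB·DB·CC·CC·B·ACD·DB·DB·CC
    A ↦ B
    B ↦ CC
    C ↦ ACD
    D ↦ DB

A->B, B->CC, C->ACD, D->DB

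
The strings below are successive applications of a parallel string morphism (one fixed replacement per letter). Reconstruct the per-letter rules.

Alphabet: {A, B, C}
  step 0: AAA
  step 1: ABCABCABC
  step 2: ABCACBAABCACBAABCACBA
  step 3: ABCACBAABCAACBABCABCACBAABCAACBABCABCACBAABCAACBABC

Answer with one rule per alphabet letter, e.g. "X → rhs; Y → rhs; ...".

  step 2 ⇒ step 3: ABCACBAABCACBAABCACBA ⇒ ABC·ACB·A·ABC·A·ACB·ABC·ABC·ACB·A·ABC·A·ACB·ABC·ABC·ACB·A·ABC·A·ACB·ABC
    A ↦ ABC
    B ↦ ACB
    C ↦ A

A->ABC, B->ACB, C->A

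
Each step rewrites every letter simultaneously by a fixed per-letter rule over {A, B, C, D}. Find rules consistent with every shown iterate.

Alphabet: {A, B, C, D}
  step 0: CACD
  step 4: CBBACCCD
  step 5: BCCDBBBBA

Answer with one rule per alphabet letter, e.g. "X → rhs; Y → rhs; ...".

  step 4 ⇒ step 5: CBBACCCD ⇒ B·C·C·D·B·B·B·BA
    A ↦ D
    B ↦ C
    C ↦ B
    D ↦ BA

A->D, B->C, C->B, D->BA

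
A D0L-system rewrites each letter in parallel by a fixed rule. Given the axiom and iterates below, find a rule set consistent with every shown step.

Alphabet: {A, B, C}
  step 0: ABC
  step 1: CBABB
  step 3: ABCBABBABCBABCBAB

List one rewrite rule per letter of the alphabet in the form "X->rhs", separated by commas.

  step 0 ⇒ step 1: ABC ⇒ CB·AB·B
    A ↦ CB
    B ↦ AB
    C ↦ B

A->CB, B->AB, C->B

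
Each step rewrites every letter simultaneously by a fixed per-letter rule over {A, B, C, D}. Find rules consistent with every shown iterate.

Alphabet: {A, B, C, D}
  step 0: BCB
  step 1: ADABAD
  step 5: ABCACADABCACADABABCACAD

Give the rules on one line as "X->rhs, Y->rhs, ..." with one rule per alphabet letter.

  step 0 ⇒ step 1: BCB ⇒ AD·AB·AD
    B ↦ AD
    C ↦ AB
    A ↦ C  (constrained at step 1)
    D ↦ A  (constrained at step 1)

A->C, B->AD, C->AB, D->A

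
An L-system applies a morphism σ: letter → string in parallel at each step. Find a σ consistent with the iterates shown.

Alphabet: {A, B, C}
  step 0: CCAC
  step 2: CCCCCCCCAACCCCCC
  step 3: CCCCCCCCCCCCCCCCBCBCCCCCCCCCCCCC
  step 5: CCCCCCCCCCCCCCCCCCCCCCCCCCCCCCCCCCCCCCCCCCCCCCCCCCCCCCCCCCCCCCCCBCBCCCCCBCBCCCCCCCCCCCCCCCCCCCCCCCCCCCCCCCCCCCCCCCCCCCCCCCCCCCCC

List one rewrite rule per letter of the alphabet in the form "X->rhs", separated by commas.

A->BC, B->AA, C->CC

  step 2 ⇒ step 3: CCCCCCCCAACCCCCC ⇒ CC·CC·CC·CC·CC·CC·CC·CC·BC·BC·CC·CC·CC·CC·CC·CC
    A ↦ BC
    C ↦ CC
    B ↦ AA  (constrained at step 3)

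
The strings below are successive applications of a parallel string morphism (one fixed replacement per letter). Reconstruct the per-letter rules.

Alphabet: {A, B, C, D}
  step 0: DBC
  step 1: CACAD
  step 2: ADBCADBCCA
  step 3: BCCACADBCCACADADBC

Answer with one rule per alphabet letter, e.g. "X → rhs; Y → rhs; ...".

  step 2 ⇒ step 3: ADBCADBCCA ⇒ BC·CA·C·AD·BC·CA·C·AD·AD·BC
    A ↦ BC
    B ↦ C
    C ↦ AD
    D ↦ CA

A->BC, B->C, C->AD, D->CA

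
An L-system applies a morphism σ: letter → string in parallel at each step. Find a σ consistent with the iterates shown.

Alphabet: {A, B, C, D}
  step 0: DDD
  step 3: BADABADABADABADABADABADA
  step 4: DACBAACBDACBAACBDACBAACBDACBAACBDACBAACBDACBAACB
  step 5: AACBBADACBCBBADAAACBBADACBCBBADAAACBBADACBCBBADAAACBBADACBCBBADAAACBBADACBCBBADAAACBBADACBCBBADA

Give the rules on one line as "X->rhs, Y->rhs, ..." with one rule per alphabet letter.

  step 4 ⇒ step 5: DACBAACBDACBAACBDACBAACBDACBAACBDACBAACBDACBAACB ⇒ AA·CB·BA·DA·CB·CB·BA·DA·AA·CB·BA·DA·CB·CB·BA·DA·AA·CB·BA·DA·CB·CB·BA·DA·AA·CB·BA·DA·CB·CB·BA·DA·AA·CB·BA·DA·CB·CB·BA·DA·AA·CB·BA·DA·CB·CB·BA·DA
    A ↦ CB
    B ↦ DA
    C ↦ BA
    D ↦ AA

A->CB, B->DA, C->BA, D->AA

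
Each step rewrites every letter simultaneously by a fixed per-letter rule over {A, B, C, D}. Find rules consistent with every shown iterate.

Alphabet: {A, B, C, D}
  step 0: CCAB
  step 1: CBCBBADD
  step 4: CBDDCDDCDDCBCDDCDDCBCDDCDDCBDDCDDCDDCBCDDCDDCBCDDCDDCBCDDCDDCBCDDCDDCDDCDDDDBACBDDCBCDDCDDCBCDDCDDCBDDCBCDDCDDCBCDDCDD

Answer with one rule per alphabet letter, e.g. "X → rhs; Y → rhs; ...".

  step 0 ⇒ step 1: CCAB ⇒ CB·CB·BA·DD
    A ↦ BA
    B ↦ DD
    C ↦ CB
    D ↦ CDD  (constrained at step 1)

A->BA, B->DD, C->CB, D->CDD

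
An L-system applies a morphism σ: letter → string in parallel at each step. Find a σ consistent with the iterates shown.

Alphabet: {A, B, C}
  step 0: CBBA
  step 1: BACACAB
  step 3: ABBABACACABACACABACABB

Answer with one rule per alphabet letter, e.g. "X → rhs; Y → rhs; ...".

A->AB, B->AC, C->B

  step 0 ⇒ step 1: CBBA ⇒ B·AC·AC·AB
    A ↦ AB
    B ↦ AC
    C ↦ B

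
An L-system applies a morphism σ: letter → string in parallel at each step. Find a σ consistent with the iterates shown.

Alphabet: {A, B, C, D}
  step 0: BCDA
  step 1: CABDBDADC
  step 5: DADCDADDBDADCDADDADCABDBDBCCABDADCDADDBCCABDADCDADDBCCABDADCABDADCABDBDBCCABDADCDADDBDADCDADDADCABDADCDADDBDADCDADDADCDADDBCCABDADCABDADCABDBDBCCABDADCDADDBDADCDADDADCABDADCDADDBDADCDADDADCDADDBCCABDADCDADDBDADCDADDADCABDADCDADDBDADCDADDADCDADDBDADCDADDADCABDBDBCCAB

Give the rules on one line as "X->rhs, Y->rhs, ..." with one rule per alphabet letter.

  step 0 ⇒ step 1: BCDA ⇒ CAB·DB·DAD·C
    A ↦ C
    B ↦ CAB
    C ↦ DB
    D ↦ DAD

A->C, B->CAB, C->DB, D->DAD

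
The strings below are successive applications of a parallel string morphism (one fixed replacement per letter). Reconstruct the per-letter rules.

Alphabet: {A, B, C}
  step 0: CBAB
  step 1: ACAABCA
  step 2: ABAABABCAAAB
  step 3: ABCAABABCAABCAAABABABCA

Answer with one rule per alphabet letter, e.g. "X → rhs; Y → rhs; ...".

A->AB, B->CA, C->A

  step 2 ⇒ step 3: ABAABABCAAAB ⇒ AB·CA·AB·AB·CA·AB·CA·A·AB·AB·AB·CA
    A ↦ AB
    B ↦ CA
    C ↦ A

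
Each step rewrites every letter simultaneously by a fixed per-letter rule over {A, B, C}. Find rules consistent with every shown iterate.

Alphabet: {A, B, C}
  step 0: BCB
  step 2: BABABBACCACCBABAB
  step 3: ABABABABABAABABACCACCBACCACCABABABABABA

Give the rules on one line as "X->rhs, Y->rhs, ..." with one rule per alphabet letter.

A->B, B->ABA, C->ACC

  step 2 ⇒ step 3: BABABBACCACCBABAB ⇒ ABA·B·ABA·B·ABA·ABA·B·ACC·ACC·B·ACC·ACC·ABA·B·ABA·B·ABA
    A ↦ B
    B ↦ ABA
    C ↦ ACC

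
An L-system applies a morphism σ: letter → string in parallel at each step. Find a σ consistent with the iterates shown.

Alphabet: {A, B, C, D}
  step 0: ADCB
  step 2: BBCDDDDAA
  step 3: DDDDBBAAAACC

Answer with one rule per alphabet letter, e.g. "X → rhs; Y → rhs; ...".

  step 2 ⇒ step 3: BBCDDDDAA ⇒ DD·DD·BB·A·A·A·A·C·C
    A ↦ C
    B ↦ DD
    C ↦ BB
    D ↦ A

A->C, B->DD, C->BB, D->A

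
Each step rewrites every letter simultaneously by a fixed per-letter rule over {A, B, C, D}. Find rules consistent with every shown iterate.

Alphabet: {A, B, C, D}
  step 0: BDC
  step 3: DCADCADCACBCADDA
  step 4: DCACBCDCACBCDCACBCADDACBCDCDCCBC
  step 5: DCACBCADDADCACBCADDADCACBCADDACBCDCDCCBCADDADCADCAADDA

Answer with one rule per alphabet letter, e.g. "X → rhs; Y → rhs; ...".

  step 4 ⇒ step 5: DCACBCDCACBCDCACBCADDACBCDCDCCBC ⇒ DC·A·CBC·A·DD·A·DC·A·CBC·A·DD·A·DC·A·CBC·A·DD·A·CBC·DC·DC·CBC·A·DD·A·DC·A·DC·A·A·DD·A
    A ↦ CBC
    B ↦ DD
    C ↦ A
    D ↦ DC

A->CBC, B->DD, C->A, D->DC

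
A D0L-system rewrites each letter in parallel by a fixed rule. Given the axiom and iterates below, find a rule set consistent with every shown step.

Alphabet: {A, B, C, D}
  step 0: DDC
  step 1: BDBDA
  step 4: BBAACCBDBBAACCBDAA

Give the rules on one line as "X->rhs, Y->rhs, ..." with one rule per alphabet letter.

  step 0 ⇒ step 1: DDC ⇒ BD·BD·A
    C ↦ A
    D ↦ BD
    A ↦ B  (constrained at step 1)
    B ↦ CC  (constrained at step 1)

A->B, B->CC, C->A, D->BD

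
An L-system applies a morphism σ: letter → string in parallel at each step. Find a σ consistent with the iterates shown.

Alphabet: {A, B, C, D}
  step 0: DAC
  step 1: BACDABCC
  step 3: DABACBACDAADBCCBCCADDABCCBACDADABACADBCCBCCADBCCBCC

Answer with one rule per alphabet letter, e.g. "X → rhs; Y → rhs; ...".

A->DA, B->AD, C->BCC, D->BAC

  step 0 ⇒ step 1: DAC ⇒ BAC·DA·BCC
    A ↦ DA
    C ↦ BCC
    D ↦ BAC
    B ↦ AD  (constrained at step 1)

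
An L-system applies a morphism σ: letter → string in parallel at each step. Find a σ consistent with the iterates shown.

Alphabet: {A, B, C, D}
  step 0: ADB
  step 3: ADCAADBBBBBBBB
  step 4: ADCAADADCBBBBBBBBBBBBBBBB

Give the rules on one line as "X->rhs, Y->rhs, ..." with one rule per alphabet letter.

A->AD, B->BB, C->A, D->C

  step 3 ⇒ step 4: ADCAADBBBBBBBB ⇒ AD·C·A·AD·AD·C·BB·BB·BB·BB·BB·BB·BB·BB
    A ↦ AD
    B ↦ BB
    C ↦ A
    D ↦ C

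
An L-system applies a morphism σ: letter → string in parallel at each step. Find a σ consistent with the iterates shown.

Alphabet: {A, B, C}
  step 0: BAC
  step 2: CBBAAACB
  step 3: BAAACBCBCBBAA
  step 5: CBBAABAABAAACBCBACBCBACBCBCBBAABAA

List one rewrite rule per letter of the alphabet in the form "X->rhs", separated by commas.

A->CB, B->A, C->BA

  step 2 ⇒ step 3: CBBAAACB ⇒ BA·A·A·CB·CB·CB·BA·A
    A ↦ CB
    B ↦ A
    C ↦ BA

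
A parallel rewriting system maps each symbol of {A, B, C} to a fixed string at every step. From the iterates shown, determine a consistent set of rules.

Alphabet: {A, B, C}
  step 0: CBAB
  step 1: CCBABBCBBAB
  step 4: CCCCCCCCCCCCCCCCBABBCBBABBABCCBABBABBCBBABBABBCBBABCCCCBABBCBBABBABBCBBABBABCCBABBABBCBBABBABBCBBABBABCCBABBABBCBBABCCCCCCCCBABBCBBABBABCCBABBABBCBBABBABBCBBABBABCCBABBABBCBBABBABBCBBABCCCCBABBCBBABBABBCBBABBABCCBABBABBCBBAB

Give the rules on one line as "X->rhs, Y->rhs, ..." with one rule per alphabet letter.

  step 0 ⇒ step 1: CBAB ⇒ CC·BAB·BCB·BAB
    A ↦ BCB
    B ↦ BAB
    C ↦ CC

A->BCB, B->BAB, C->CC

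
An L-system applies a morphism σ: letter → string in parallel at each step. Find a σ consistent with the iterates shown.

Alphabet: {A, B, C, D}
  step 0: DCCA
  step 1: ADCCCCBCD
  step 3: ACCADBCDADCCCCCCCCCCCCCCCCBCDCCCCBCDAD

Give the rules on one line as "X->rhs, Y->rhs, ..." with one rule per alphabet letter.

A->BCD, B->A, C->CC, D->AD

  step 0 ⇒ step 1: DCCA ⇒ AD·CC·CC·BCD
    A ↦ BCD
    C ↦ CC
    D ↦ AD
    B ↦ A  (constrained at step 1)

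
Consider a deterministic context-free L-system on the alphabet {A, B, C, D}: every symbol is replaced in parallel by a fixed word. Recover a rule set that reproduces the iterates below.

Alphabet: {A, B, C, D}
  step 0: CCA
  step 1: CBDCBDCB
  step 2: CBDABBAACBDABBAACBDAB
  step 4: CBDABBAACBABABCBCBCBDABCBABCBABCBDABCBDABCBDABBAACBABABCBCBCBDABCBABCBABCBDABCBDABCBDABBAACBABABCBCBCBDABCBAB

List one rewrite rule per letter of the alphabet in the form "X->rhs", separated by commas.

  step 1 ⇒ step 2: CBDCBDCB ⇒ CBD·AB·BAA·CBD·AB·BAA·CBD·AB
    B ↦ AB
    C ↦ CBD
    D ↦ BAA
  step 0 ⇒ step 1: CCA ⇒ CBD·CBD·CB
    A ↦ CB

A->CB, B->AB, C->CBD, D->BAA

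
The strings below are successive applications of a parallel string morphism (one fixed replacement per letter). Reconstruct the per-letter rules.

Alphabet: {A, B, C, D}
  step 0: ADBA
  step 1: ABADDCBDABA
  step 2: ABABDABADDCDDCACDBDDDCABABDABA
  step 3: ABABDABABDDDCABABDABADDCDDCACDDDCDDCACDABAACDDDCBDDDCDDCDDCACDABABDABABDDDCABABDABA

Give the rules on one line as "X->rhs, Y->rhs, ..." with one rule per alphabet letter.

  step 2 ⇒ step 3: ABABDABADDCDDCACDBDDDCABABDABA ⇒ ABA·BD·ABA·BD·DDC·ABA·BD·ABA·DDC·DDC·ACD·DDC·DDC·ACD·ABA·ACD·DDC·BD·DDC·DDC·DDC·ACD·ABA·BD·ABA·BD·DDC·ABA·BD·ABA
    A ↦ ABA
    B ↦ BD
    C ↦ ACD
    D ↦ DDC

A->ABA, B->BD, C->ACD, D->DDC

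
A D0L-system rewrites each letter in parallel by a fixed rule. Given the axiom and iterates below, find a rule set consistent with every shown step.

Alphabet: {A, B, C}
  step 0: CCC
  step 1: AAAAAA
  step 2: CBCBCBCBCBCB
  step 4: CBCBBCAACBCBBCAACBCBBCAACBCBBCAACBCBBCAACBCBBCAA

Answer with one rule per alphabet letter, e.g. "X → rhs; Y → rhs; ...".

  step 1 ⇒ step 2: AAAAAA ⇒ CB·CB·CB·CB·CB·CB
    A ↦ CB
    B ↦ BC  (constrained at step 2)
  step 0 ⇒ step 1: CCC ⇒ AA·AA·AA
    C ↦ AA

A->CB, B->BC, C->AA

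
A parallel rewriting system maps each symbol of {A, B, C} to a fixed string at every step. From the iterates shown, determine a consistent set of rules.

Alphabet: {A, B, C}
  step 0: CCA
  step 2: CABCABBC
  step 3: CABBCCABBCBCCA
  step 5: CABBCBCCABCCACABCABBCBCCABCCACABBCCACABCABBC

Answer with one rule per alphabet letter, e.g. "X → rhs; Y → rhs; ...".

  step 2 ⇒ step 3: CABCABBC ⇒ CA·B·BC·CA·B·BC·BC·CA
    A ↦ B
    B ↦ BC
    C ↦ CA

A->B, B->BC, C->CA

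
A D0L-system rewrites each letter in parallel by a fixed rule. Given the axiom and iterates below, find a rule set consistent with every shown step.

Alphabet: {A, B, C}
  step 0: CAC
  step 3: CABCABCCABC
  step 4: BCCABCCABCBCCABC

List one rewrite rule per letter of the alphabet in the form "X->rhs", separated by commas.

  step 3 ⇒ step 4: CABCABCCABC ⇒ BC·C·A·BC·C·A·BC·BC·C·A·BC
    A ↦ C
    B ↦ A
    C ↦ BC

A->C, B->A, C->BC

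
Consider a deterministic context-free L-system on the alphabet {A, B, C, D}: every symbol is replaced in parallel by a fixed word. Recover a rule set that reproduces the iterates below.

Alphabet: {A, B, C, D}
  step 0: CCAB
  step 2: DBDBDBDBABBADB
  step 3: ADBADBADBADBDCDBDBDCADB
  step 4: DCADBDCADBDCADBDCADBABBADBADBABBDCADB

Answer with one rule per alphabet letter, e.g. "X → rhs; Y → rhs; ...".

A->DC, B->DB, C->BB, D->A

  step 3 ⇒ step 4: ADBADBADBADBDCDBDBDCADB ⇒ DC·A·DB·DC·A·DB·DC·A·DB·DC·A·DB·A·BB·A·DB·A·DB·A·BB·DC·A·DB
    A ↦ DC
    B ↦ DB
    C ↦ BB
    D ↦ A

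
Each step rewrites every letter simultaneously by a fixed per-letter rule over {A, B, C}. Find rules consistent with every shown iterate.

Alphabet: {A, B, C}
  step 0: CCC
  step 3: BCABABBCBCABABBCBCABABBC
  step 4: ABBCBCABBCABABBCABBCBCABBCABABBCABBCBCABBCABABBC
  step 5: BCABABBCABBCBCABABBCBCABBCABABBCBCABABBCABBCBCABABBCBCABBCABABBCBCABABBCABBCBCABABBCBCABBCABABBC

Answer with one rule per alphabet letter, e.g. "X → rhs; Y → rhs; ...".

  step 4 ⇒ step 5: ABBCBCABBCABABBCABBCBCABBCABABBCABBCBCABBCABABBC ⇒ BC·AB·AB·BC·AB·BC·BC·AB·AB·BC·BC·AB·BC·AB·AB·BC·BC·AB·AB·BC·AB·BC·BC·AB·AB·BC·BC·AB·BC·AB·AB·BC·BC·AB·AB·BC·AB·BC·BC·AB·AB·BC·BC·AB·BC·AB·AB·BC
    A ↦ BC
    B ↦ AB
    C ↦ BC

A->BC, B->AB, C->BC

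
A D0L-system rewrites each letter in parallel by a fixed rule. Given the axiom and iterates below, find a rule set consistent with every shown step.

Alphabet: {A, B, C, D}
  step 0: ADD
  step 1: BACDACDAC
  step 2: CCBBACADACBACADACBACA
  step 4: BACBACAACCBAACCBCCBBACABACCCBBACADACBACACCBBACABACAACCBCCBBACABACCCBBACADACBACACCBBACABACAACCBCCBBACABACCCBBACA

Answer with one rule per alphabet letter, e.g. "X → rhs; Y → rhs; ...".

  step 1 ⇒ step 2: BACDACDAC ⇒ CCB·BAC·A·DAC·BAC·A·DAC·BAC·A
    A ↦ BAC
    B ↦ CCB
    C ↦ A
    D ↦ DAC

A->BAC, B->CCB, C->A, D->DAC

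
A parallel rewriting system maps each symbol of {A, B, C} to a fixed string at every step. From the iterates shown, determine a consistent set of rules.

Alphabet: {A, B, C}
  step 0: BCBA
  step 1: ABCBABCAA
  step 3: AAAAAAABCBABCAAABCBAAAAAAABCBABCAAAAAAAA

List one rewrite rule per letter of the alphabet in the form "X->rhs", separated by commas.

  step 0 ⇒ step 1: BCBA ⇒ ABC·B·ABC·AA
    A ↦ AA
    B ↦ ABC
    C ↦ B

A->AA, B->ABC, C->B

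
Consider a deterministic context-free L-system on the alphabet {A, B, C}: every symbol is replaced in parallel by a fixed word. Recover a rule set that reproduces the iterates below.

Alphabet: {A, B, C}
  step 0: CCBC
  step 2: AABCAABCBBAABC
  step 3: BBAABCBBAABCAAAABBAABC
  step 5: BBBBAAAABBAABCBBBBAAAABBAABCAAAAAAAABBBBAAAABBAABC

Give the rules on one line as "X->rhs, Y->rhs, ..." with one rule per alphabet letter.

  step 2 ⇒ step 3: AABCAABCBBAABC ⇒ B·B·AA·BC·B·B·AA·BC·AA·AA·B·B·AA·BC
    A ↦ B
    B ↦ AA
    C ↦ BC

A->B, B->AA, C->BC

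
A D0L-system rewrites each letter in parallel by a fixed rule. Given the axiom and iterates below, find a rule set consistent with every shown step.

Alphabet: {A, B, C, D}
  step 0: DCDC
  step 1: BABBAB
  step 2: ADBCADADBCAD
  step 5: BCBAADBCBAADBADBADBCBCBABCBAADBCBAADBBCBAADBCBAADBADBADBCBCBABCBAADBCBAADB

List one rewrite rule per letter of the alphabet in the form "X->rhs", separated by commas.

  step 1 ⇒ step 2: BABBAB ⇒ AD·BC·AD·AD·BC·AD
    A ↦ BC
    B ↦ AD
  step 0 ⇒ step 1: DCDC ⇒ BA·B·BA·B
    C ↦ B
  step 0 ⇒ step 1: DCDC ⇒ BA·B·BA·B
    D ↦ BA

A->BC, B->AD, C->B, D->BA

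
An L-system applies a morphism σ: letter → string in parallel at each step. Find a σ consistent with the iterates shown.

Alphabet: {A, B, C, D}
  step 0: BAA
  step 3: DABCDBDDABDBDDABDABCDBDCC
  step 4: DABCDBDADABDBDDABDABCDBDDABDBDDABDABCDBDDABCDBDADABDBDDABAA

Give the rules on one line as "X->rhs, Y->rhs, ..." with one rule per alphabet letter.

  step 3 ⇒ step 4: DABCDBDDABDBDDABDABCDBDCC ⇒ DAB·C·DBD·A·DAB·DBD·DAB·DAB·C·DBD·DAB·DBD·DAB·DAB·C·DBD·DAB·C·DBD·A·DAB·DBD·DAB·A·A
    A ↦ C
    B ↦ DBD
    C ↦ A
    D ↦ DAB

A->C, B->DBD, C->A, D->DAB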